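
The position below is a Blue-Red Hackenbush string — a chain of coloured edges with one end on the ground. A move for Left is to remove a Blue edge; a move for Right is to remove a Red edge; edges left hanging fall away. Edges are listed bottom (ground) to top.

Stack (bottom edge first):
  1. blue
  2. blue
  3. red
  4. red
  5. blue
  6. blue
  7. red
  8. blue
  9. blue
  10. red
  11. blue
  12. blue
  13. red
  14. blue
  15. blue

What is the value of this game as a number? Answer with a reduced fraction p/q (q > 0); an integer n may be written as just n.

11703/8192

Prefix values for blue blue red red blue blue red blue blue red blue blue red blue blue via {L|R} + simplicity:
edge 1 of 15 (blue): { 0 | — } = 1
edge 2 of 15 (blue): { 0 1 | — } = 2
edge 3 of 15 (red): { 0 1 | 2 } = 3/2
edge 4 of 15 (red): { 0 1 | 3/2 2 } = 5/4
edge 5 of 15 (blue): { 0 1 5/4 | 3/2 2 } = 11/8
edge 6 of 15 (blue): { 0 1 5/4 11/8 | 3/2 2 } = 23/16
edge 7 of 15 (red): { 0 1 5/4 11/8 | 23/16 3/2 2 } = 45/32
edge 8 of 15 (blue): { 0 1 5/4 11/8 45/32 | 23/16 3/2 2 } = 91/64
edge 9 of 15 (blue): { 0 1 5/4 11/8 45/32 91/64 | 23/16 3/2 2 } = 183/128
edge 10 of 15 (red): { 0 1 5/4 11/8 45/32 91/64 | 183/128 23/16 3/2 2 } = 365/256
edge 11 of 15 (blue): { 0 1 5/4 11/8 45/32 91/64 365/256 | 183/128 23/16 3/2 2 } = 731/512
edge 12 of 15 (blue): { 0 1 5/4 11/8 45/32 91/64 365/256 731/512 | 183/128 23/16 3/2 2 } = 1463/1024
edge 13 of 15 (red): { 0 1 5/4 11/8 45/32 91/64 365/256 731/512 | 1463/1024 183/128 23/16 3/2 2 } = 2925/2048
edge 14 of 15 (blue): { 0 1 5/4 11/8 45/32 91/64 365/256 731/512 2925/2048 | 1463/1024 183/128 23/16 3/2 2 } = 5851/4096
edge 15 of 15 (blue): { 0 1 5/4 11/8 45/32 91/64 365/256 731/512 2925/2048 5851/4096 | 1463/1024 183/128 23/16 3/2 2 } = 11703/8192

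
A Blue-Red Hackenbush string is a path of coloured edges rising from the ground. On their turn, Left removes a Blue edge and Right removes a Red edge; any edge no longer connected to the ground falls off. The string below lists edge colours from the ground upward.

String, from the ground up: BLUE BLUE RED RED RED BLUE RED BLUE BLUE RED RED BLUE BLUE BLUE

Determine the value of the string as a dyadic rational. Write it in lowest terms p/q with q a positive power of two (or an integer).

Prefix values for BLUE BLUE RED RED RED BLUE RED BLUE BLUE RED RED BLUE BLUE BLUE via {L|R} + simplicity:
edge 1 of 14 (BLUE): { 0 | ∅ } → 1
edge 2 of 14 (BLUE): { 0,1 | ∅ } → 2
edge 3 of 14 (RED): { 0,1 | 2 } → 3/2
edge 4 of 14 (RED): { 0,1 | 3/2,2 } → 5/4
edge 5 of 14 (RED): { 0,1 | 5/4,3/2,2 } → 9/8
edge 6 of 14 (BLUE): { 0,1,9/8 | 5/4,3/2,2 } → 19/16
edge 7 of 14 (RED): { 0,1,9/8 | 19/16,5/4,3/2,2 } → 37/32
edge 8 of 14 (BLUE): { 0,1,9/8,37/32 | 19/16,5/4,3/2,2 } → 75/64
edge 9 of 14 (BLUE): { 0,1,9/8,37/32,75/64 | 19/16,5/4,3/2,2 } → 151/128
edge 10 of 14 (RED): { 0,1,9/8,37/32,75/64 | 151/128,19/16,5/4,3/2,2 } → 301/256
edge 11 of 14 (RED): { 0,1,9/8,37/32,75/64 | 301/256,151/128,19/16,5/4,3/2,2 } → 601/512
edge 12 of 14 (BLUE): { 0,1,9/8,37/32,75/64,601/512 | 301/256,151/128,19/16,5/4,3/2,2 } → 1203/1024
edge 13 of 14 (BLUE): { 0,1,9/8,37/32,75/64,601/512,1203/1024 | 301/256,151/128,19/16,5/4,3/2,2 } → 2407/2048
edge 14 of 14 (BLUE): { 0,1,9/8,37/32,75/64,601/512,1203/1024,2407/2048 | 301/256,151/128,19/16,5/4,3/2,2 } → 4815/4096

4815/4096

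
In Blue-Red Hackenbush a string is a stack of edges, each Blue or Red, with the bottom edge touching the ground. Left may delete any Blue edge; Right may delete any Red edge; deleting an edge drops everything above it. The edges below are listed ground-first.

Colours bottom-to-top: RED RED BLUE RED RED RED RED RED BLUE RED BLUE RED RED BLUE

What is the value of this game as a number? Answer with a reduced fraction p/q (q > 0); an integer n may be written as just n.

v_1 [R]  L=[·]  R=[0]  so -1
v_2 [RR]  L=[·]  R=[-1; 0]  so -2
v_3 [RRB]  L=[-2]  R=[-1; 0]  so -3/2
v_4 [RRBR]  L=[-2]  R=[-3/2; -1; 0]  so -7/4
v_5 [RRBRR]  L=[-2]  R=[-7/4; -3/2; -1; 0]  so -15/8
v_6 [RRBRRR]  L=[-2]  R=[-15/8; -7/4; -3/2; -1; 0]  so -31/16
v_7 [RRBRRRR]  L=[-2]  R=[-31/16; -15/8; -7/4; -3/2; -1; 0]  so -63/32
v_8 [RRBRRRRR]  L=[-2]  R=[-63/32; -31/16; -15/8; -7/4; -3/2; -1; 0]  so -127/64
v_9 [RRBRRRRRB]  L=[-2; -127/64]  R=[-63/32; -31/16; -15/8; -7/4; -3/2; -1; 0]  so -253/128
v_10 [RRBRRRRRBR]  L=[-2; -127/64]  R=[-253/128; -63/32; -31/16; -15/8; -7/4; -3/2; -1; 0]  so -507/256
v_11 [RRBRRRRRBRB]  L=[-2; -127/64; -507/256]  R=[-253/128; -63/32; -31/16; -15/8; -7/4; -3/2; -1; 0]  so -1013/512
v_12 [RRBRRRRRBRBR]  L=[-2; -127/64; -507/256]  R=[-1013/512; -253/128; -63/32; -31/16; -15/8; -7/4; -3/2; -1; 0]  so -2027/1024
v_13 [RRBRRRRRBRBRR]  L=[-2; -127/64; -507/256]  R=[-2027/1024; -1013/512; -253/128; -63/32; -31/16; -15/8; -7/4; -3/2; -1; 0]  so -4055/2048
v_14 [RRBRRRRRBRBRRB]  L=[-2; -127/64; -507/256; -4055/2048]  R=[-2027/1024; -1013/512; -253/128; -63/32; -31/16; -15/8; -7/4; -3/2; -1; 0]  so -8109/4096

-8109/4096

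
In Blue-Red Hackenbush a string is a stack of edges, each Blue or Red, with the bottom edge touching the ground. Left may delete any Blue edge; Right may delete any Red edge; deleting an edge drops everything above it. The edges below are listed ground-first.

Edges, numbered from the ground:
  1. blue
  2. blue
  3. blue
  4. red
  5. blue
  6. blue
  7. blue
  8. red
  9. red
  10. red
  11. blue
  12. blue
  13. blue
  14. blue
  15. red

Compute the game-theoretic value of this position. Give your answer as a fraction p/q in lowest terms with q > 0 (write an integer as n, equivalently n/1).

11837/4096

val_1 [b]  L=[0]  R=[(no moves)]  = 1
val_2 [bb]  L=[0 1]  R=[(no moves)]  = 2
val_3 [bbb]  L=[0 1 2]  R=[(no moves)]  = 3
val_4 [bbbr]  L=[0 1 2]  R=[3]  = 5/2
val_5 [bbbrb]  L=[0 1 2 5/2]  R=[3]  = 11/4
val_6 [bbbrbb]  L=[0 1 2 5/2 11/4]  R=[3]  = 23/8
val_7 [bbbrbbb]  L=[0 1 2 5/2 11/4 23/8]  R=[3]  = 47/16
val_8 [bbbrbbbr]  L=[0 1 2 5/2 11/4 23/8]  R=[47/16 3]  = 93/32
val_9 [bbbrbbbrr]  L=[0 1 2 5/2 11/4 23/8]  R=[93/32 47/16 3]  = 185/64
val_10 [bbbrbbbrrr]  L=[0 1 2 5/2 11/4 23/8]  R=[185/64 93/32 47/16 3]  = 369/128
val_11 [bbbrbbbrrrb]  L=[0 1 2 5/2 11/4 23/8 369/128]  R=[185/64 93/32 47/16 3]  = 739/256
val_12 [bbbrbbbrrrbb]  L=[0 1 2 5/2 11/4 23/8 369/128 739/256]  R=[185/64 93/32 47/16 3]  = 1479/512
val_13 [bbbrbbbrrrbbb]  L=[0 1 2 5/2 11/4 23/8 369/128 739/256 1479/512]  R=[185/64 93/32 47/16 3]  = 2959/1024
val_14 [bbbrbbbrrrbbbb]  L=[0 1 2 5/2 11/4 23/8 369/128 739/256 1479/512 2959/1024]  R=[185/64 93/32 47/16 3]  = 5919/2048
val_15 [bbbrbbbrrrbbbbr]  L=[0 1 2 5/2 11/4 23/8 369/128 739/256 1479/512 2959/1024]  R=[5919/2048 185/64 93/32 47/16 3]  = 11837/4096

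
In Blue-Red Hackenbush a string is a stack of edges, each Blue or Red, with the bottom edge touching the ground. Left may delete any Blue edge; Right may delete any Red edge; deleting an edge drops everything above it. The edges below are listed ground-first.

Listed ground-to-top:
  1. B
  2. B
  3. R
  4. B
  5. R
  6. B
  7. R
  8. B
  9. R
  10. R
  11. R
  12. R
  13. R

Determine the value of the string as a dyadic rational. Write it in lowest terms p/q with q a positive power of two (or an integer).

Prefix values for B B R B R B R B R R R R R via {L|R} + simplicity:
edge 1 of 13 (B): { 0 |  } → 1
edge 2 of 13 (B): { 0,1 |  } → 2
edge 3 of 13 (R): { 0,1 | 2 } → 3/2
edge 4 of 13 (B): { 0,1,3/2 | 2 } → 7/4
edge 5 of 13 (R): { 0,1,3/2 | 7/4,2 } → 13/8
edge 6 of 13 (B): { 0,1,3/2,13/8 | 7/4,2 } → 27/16
edge 7 of 13 (R): { 0,1,3/2,13/8 | 27/16,7/4,2 } → 53/32
edge 8 of 13 (B): { 0,1,3/2,13/8,53/32 | 27/16,7/4,2 } → 107/64
edge 9 of 13 (R): { 0,1,3/2,13/8,53/32 | 107/64,27/16,7/4,2 } → 213/128
edge 10 of 13 (R): { 0,1,3/2,13/8,53/32 | 213/128,107/64,27/16,7/4,2 } → 425/256
edge 11 of 13 (R): { 0,1,3/2,13/8,53/32 | 425/256,213/128,107/64,27/16,7/4,2 } → 849/512
edge 12 of 13 (R): { 0,1,3/2,13/8,53/32 | 849/512,425/256,213/128,107/64,27/16,7/4,2 } → 1697/1024
edge 13 of 13 (R): { 0,1,3/2,13/8,53/32 | 1697/1024,849/512,425/256,213/128,107/64,27/16,7/4,2 } → 3393/2048

3393/2048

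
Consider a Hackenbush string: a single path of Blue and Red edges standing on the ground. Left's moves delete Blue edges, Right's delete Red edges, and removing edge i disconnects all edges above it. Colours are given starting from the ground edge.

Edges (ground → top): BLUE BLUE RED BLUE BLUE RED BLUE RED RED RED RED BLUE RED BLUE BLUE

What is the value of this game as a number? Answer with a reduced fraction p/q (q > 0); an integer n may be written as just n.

g(B) = { 0 | ∅ } => 1
g(BB) = { 0; 1 | ∅ } => 2
g(BBR) = { 0; 1 | 2 } => 3/2
g(BBRB) = { 0; 1; 3/2 | 2 } => 7/4
g(BBRBB) = { 0; 1; 3/2; 7/4 | 2 } => 15/8
g(BBRBBR) = { 0; 1; 3/2; 7/4 | 15/8; 2 } => 29/16
g(BBRBBRB) = { 0; 1; 3/2; 7/4; 29/16 | 15/8; 2 } => 59/32
g(BBRBBRBR) = { 0; 1; 3/2; 7/4; 29/16 | 59/32; 15/8; 2 } => 117/64
g(BBRBBRBRR) = { 0; 1; 3/2; 7/4; 29/16 | 117/64; 59/32; 15/8; 2 } => 233/128
g(BBRBBRBRRR) = { 0; 1; 3/2; 7/4; 29/16 | 233/128; 117/64; 59/32; 15/8; 2 } => 465/256
g(BBRBBRBRRRR) = { 0; 1; 3/2; 7/4; 29/16 | 465/256; 233/128; 117/64; 59/32; 15/8; 2 } => 929/512
g(BBRBBRBRRRRB) = { 0; 1; 3/2; 7/4; 29/16; 929/512 | 465/256; 233/128; 117/64; 59/32; 15/8; 2 } => 1859/1024
g(BBRBBRBRRRRBR) = { 0; 1; 3/2; 7/4; 29/16; 929/512 | 1859/1024; 465/256; 233/128; 117/64; 59/32; 15/8; 2 } => 3717/2048
g(BBRBBRBRRRRBRB) = { 0; 1; 3/2; 7/4; 29/16; 929/512; 3717/2048 | 1859/1024; 465/256; 233/128; 117/64; 59/32; 15/8; 2 } => 7435/4096
g(BBRBBRBRRRRBRBB) = { 0; 1; 3/2; 7/4; 29/16; 929/512; 3717/2048; 7435/4096 | 1859/1024; 465/256; 233/128; 117/64; 59/32; 15/8; 2 } => 14871/8192

14871/8192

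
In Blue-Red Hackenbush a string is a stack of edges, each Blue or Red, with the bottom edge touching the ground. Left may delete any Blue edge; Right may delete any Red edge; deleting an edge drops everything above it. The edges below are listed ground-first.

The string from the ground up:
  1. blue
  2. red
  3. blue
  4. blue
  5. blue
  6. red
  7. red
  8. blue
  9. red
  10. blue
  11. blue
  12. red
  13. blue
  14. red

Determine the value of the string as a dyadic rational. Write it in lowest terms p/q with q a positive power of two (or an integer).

Recurse on prefixes of the 14-edge string blue red blue blue blue red red blue red blue blue red blue red:
1 of 14 · b · max L 0 · min R +∞ → 1
2 of 14 · br · max L 0 · min R 1 → 1/2
3 of 14 · brb · max L 1/2 · min R 1 → 3/4
4 of 14 · brbb · max L 3/4 · min R 1 → 7/8
5 of 14 · brbbb · max L 7/8 · min R 1 → 15/16
6 of 14 · brbbbr · max L 7/8 · min R 15/16 → 29/32
7 of 14 · brbbbrr · max L 7/8 · min R 29/32 → 57/64
8 of 14 · brbbbrrb · max L 57/64 · min R 29/32 → 115/128
9 of 14 · brbbbrrbr · max L 57/64 · min R 115/128 → 229/256
10 of 14 · brbbbrrbrb · max L 229/256 · min R 115/128 → 459/512
11 of 14 · brbbbrrbrbb · max L 459/512 · min R 115/128 → 919/1024
12 of 14 · brbbbrrbrbbr · max L 459/512 · min R 919/1024 → 1837/2048
13 of 14 · brbbbrrbrbbrb · max L 1837/2048 · min R 919/1024 → 3675/4096
14 of 14 · brbbbrrbrbbrbr · max L 1837/2048 · min R 3675/4096 → 7349/8192

7349/8192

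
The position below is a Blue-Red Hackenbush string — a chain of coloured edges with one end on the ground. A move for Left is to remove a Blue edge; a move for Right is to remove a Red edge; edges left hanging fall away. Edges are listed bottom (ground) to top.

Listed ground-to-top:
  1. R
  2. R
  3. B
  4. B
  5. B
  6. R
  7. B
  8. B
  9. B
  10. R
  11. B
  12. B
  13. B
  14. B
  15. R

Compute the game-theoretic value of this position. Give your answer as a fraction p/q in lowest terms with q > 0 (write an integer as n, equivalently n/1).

-9283/8192

Recurse on prefixes of the 15-edge string R R B B B R B B B R B B B B R:
R: Left { ∅ }, Right { 0 } — simplest -1
RR: Left { ∅ }, Right { -1; 0 } — simplest -2
RRB: Left { -2 }, Right { -1; 0 } — simplest -3/2
RRBB: Left { -2; -3/2 }, Right { -1; 0 } — simplest -5/4
RRBBB: Left { -2; -3/2; -5/4 }, Right { -1; 0 } — simplest -9/8
RRBBBR: Left { -2; -3/2; -5/4 }, Right { -9/8; -1; 0 } — simplest -19/16
RRBBBRB: Left { -2; -3/2; -5/4; -19/16 }, Right { -9/8; -1; 0 } — simplest -37/32
RRBBBRBB: Left { -2; -3/2; -5/4; -19/16; -37/32 }, Right { -9/8; -1; 0 } — simplest -73/64
RRBBBRBBB: Left { -2; -3/2; -5/4; -19/16; -37/32; -73/64 }, Right { -9/8; -1; 0 } — simplest -145/128
RRBBBRBBBR: Left { -2; -3/2; -5/4; -19/16; -37/32; -73/64 }, Right { -145/128; -9/8; -1; 0 } — simplest -291/256
RRBBBRBBBRB: Left { -2; -3/2; -5/4; -19/16; -37/32; -73/64; -291/256 }, Right { -145/128; -9/8; -1; 0 } — simplest -581/512
RRBBBRBBBRBB: Left { -2; -3/2; -5/4; -19/16; -37/32; -73/64; -291/256; -581/512 }, Right { -145/128; -9/8; -1; 0 } — simplest -1161/1024
RRBBBRBBBRBBB: Left { -2; -3/2; -5/4; -19/16; -37/32; -73/64; -291/256; -581/512; -1161/1024 }, Right { -145/128; -9/8; -1; 0 } — simplest -2321/2048
RRBBBRBBBRBBBB: Left { -2; -3/2; -5/4; -19/16; -37/32; -73/64; -291/256; -581/512; -1161/1024; -2321/2048 }, Right { -145/128; -9/8; -1; 0 } — simplest -4641/4096
RRBBBRBBBRBBBBR: Left { -2; -3/2; -5/4; -19/16; -37/32; -73/64; -291/256; -581/512; -1161/1024; -2321/2048 }, Right { -4641/4096; -145/128; -9/8; -1; 0 } — simplest -9283/8192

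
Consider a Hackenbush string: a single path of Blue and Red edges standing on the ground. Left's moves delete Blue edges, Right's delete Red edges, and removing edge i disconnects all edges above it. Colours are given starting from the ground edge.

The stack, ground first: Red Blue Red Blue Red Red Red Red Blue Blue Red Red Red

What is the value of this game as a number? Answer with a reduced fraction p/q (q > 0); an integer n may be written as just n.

v_1 [R]  L=[(no moves)]  R=[0]  -> -1
v_2 [RB]  L=[-1]  R=[0]  -> -1/2
v_3 [RBR]  L=[-1]  R=[-1/2 0]  -> -3/4
v_4 [RBRB]  L=[-1 -3/4]  R=[-1/2 0]  -> -5/8
v_5 [RBRBR]  L=[-1 -3/4]  R=[-5/8 -1/2 0]  -> -11/16
v_6 [RBRBRR]  L=[-1 -3/4]  R=[-11/16 -5/8 -1/2 0]  -> -23/32
v_7 [RBRBRRR]  L=[-1 -3/4]  R=[-23/32 -11/16 -5/8 -1/2 0]  -> -47/64
v_8 [RBRBRRRR]  L=[-1 -3/4]  R=[-47/64 -23/32 -11/16 -5/8 -1/2 0]  -> -95/128
v_9 [RBRBRRRRB]  L=[-1 -3/4 -95/128]  R=[-47/64 -23/32 -11/16 -5/8 -1/2 0]  -> -189/256
v_10 [RBRBRRRRBB]  L=[-1 -3/4 -95/128 -189/256]  R=[-47/64 -23/32 -11/16 -5/8 -1/2 0]  -> -377/512
v_11 [RBRBRRRRBBR]  L=[-1 -3/4 -95/128 -189/256]  R=[-377/512 -47/64 -23/32 -11/16 -5/8 -1/2 0]  -> -755/1024
v_12 [RBRBRRRRBBRR]  L=[-1 -3/4 -95/128 -189/256]  R=[-755/1024 -377/512 -47/64 -23/32 -11/16 -5/8 -1/2 0]  -> -1511/2048
v_13 [RBRBRRRRBBRRR]  L=[-1 -3/4 -95/128 -189/256]  R=[-1511/2048 -755/1024 -377/512 -47/64 -23/32 -11/16 -5/8 -1/2 0]  -> -3023/4096

-3023/4096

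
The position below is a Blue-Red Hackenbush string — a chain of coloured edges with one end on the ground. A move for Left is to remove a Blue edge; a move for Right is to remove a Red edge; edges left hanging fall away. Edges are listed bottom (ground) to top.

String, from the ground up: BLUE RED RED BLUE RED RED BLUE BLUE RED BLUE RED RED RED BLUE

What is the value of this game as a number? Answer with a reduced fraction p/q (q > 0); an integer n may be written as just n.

Recurse on prefixes of the 14-edge string BLUE RED RED BLUE RED RED BLUE BLUE RED BLUE RED RED RED BLUE:
edge 1 of 14 (BLUE): { 0 | · } => 1
edge 2 of 14 (RED): { 0 | 1 } => 1/2
edge 3 of 14 (RED): { 0 | 1/2; 1 } => 1/4
edge 4 of 14 (BLUE): { 0; 1/4 | 1/2; 1 } => 3/8
edge 5 of 14 (RED): { 0; 1/4 | 3/8; 1/2; 1 } => 5/16
edge 6 of 14 (RED): { 0; 1/4 | 5/16; 3/8; 1/2; 1 } => 9/32
edge 7 of 14 (BLUE): { 0; 1/4; 9/32 | 5/16; 3/8; 1/2; 1 } => 19/64
edge 8 of 14 (BLUE): { 0; 1/4; 9/32; 19/64 | 5/16; 3/8; 1/2; 1 } => 39/128
edge 9 of 14 (RED): { 0; 1/4; 9/32; 19/64 | 39/128; 5/16; 3/8; 1/2; 1 } => 77/256
edge 10 of 14 (BLUE): { 0; 1/4; 9/32; 19/64; 77/256 | 39/128; 5/16; 3/8; 1/2; 1 } => 155/512
edge 11 of 14 (RED): { 0; 1/4; 9/32; 19/64; 77/256 | 155/512; 39/128; 5/16; 3/8; 1/2; 1 } => 309/1024
edge 12 of 14 (RED): { 0; 1/4; 9/32; 19/64; 77/256 | 309/1024; 155/512; 39/128; 5/16; 3/8; 1/2; 1 } => 617/2048
edge 13 of 14 (RED): { 0; 1/4; 9/32; 19/64; 77/256 | 617/2048; 309/1024; 155/512; 39/128; 5/16; 3/8; 1/2; 1 } => 1233/4096
edge 14 of 14 (BLUE): { 0; 1/4; 9/32; 19/64; 77/256; 1233/4096 | 617/2048; 309/1024; 155/512; 39/128; 5/16; 3/8; 1/2; 1 } => 2467/8192

2467/8192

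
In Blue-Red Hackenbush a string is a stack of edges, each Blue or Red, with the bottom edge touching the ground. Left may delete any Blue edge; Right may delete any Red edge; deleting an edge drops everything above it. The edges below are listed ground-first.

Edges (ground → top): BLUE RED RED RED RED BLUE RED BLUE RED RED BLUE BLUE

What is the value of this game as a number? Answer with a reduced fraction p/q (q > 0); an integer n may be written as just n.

1 of 12 · B · max L 0 · min R +∞ = 1
2 of 12 · BR · max L 0 · min R 1 = 1/2
3 of 12 · BRR · max L 0 · min R 1/2 = 1/4
4 of 12 · BRRR · max L 0 · min R 1/4 = 1/8
5 of 12 · BRRRR · max L 0 · min R 1/8 = 1/16
6 of 12 · BRRRRB · max L 1/16 · min R 1/8 = 3/32
7 of 12 · BRRRRBR · max L 1/16 · min R 3/32 = 5/64
8 of 12 · BRRRRBRB · max L 5/64 · min R 3/32 = 11/128
9 of 12 · BRRRRBRBR · max L 5/64 · min R 11/128 = 21/256
10 of 12 · BRRRRBRBRR · max L 5/64 · min R 21/256 = 41/512
11 of 12 · BRRRRBRBRRB · max L 41/512 · min R 21/256 = 83/1024
12 of 12 · BRRRRBRBRRBB · max L 83/1024 · min R 21/256 = 167/2048

167/2048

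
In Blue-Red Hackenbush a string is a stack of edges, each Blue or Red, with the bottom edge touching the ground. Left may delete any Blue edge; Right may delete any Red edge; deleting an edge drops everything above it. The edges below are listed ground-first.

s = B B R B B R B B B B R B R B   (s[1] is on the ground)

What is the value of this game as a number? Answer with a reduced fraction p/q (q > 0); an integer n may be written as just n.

7659/4096

value(B) = { 0 | · } gives 1
value(BB) = { 0, 1 | · } gives 2
value(BBR) = { 0, 1 | 2 } gives 3/2
value(BBRB) = { 0, 1, 3/2 | 2 } gives 7/4
value(BBRBB) = { 0, 1, 3/2, 7/4 | 2 } gives 15/8
value(BBRBBR) = { 0, 1, 3/2, 7/4 | 15/8, 2 } gives 29/16
value(BBRBBRB) = { 0, 1, 3/2, 7/4, 29/16 | 15/8, 2 } gives 59/32
value(BBRBBRBB) = { 0, 1, 3/2, 7/4, 29/16, 59/32 | 15/8, 2 } gives 119/64
value(BBRBBRBBB) = { 0, 1, 3/2, 7/4, 29/16, 59/32, 119/64 | 15/8, 2 } gives 239/128
value(BBRBBRBBBB) = { 0, 1, 3/2, 7/4, 29/16, 59/32, 119/64, 239/128 | 15/8, 2 } gives 479/256
value(BBRBBRBBBBR) = { 0, 1, 3/2, 7/4, 29/16, 59/32, 119/64, 239/128 | 479/256, 15/8, 2 } gives 957/512
value(BBRBBRBBBBRB) = { 0, 1, 3/2, 7/4, 29/16, 59/32, 119/64, 239/128, 957/512 | 479/256, 15/8, 2 } gives 1915/1024
value(BBRBBRBBBBRBR) = { 0, 1, 3/2, 7/4, 29/16, 59/32, 119/64, 239/128, 957/512 | 1915/1024, 479/256, 15/8, 2 } gives 3829/2048
value(BBRBBRBBBBRBRB) = { 0, 1, 3/2, 7/4, 29/16, 59/32, 119/64, 239/128, 957/512, 3829/2048 | 1915/1024, 479/256, 15/8, 2 } gives 7659/4096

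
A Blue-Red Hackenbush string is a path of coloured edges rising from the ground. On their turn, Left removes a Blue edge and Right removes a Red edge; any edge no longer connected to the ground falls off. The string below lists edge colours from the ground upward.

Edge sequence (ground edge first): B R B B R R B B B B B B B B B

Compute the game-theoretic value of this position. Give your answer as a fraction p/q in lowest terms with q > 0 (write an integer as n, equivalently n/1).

13311/16384

Recurse on prefixes of the 15-edge string B R B B R R B B B B B B B B B:
g(B) = { 0 | · } -> 1
g(BR) = { 0 | 1 } -> 1/2
g(BRB) = { 0; 1/2 | 1 } -> 3/4
g(BRBB) = { 0; 1/2; 3/4 | 1 } -> 7/8
g(BRBBR) = { 0; 1/2; 3/4 | 7/8; 1 } -> 13/16
g(BRBBRR) = { 0; 1/2; 3/4 | 13/16; 7/8; 1 } -> 25/32
g(BRBBRRB) = { 0; 1/2; 3/4; 25/32 | 13/16; 7/8; 1 } -> 51/64
g(BRBBRRBB) = { 0; 1/2; 3/4; 25/32; 51/64 | 13/16; 7/8; 1 } -> 103/128
g(BRBBRRBBB) = { 0; 1/2; 3/4; 25/32; 51/64; 103/128 | 13/16; 7/8; 1 } -> 207/256
g(BRBBRRBBBB) = { 0; 1/2; 3/4; 25/32; 51/64; 103/128; 207/256 | 13/16; 7/8; 1 } -> 415/512
g(BRBBRRBBBBB) = { 0; 1/2; 3/4; 25/32; 51/64; 103/128; 207/256; 415/512 | 13/16; 7/8; 1 } -> 831/1024
g(BRBBRRBBBBBB) = { 0; 1/2; 3/4; 25/32; 51/64; 103/128; 207/256; 415/512; 831/1024 | 13/16; 7/8; 1 } -> 1663/2048
g(BRBBRRBBBBBBB) = { 0; 1/2; 3/4; 25/32; 51/64; 103/128; 207/256; 415/512; 831/1024; 1663/2048 | 13/16; 7/8; 1 } -> 3327/4096
g(BRBBRRBBBBBBBB) = { 0; 1/2; 3/4; 25/32; 51/64; 103/128; 207/256; 415/512; 831/1024; 1663/2048; 3327/4096 | 13/16; 7/8; 1 } -> 6655/8192
g(BRBBRRBBBBBBBBB) = { 0; 1/2; 3/4; 25/32; 51/64; 103/128; 207/256; 415/512; 831/1024; 1663/2048; 3327/4096; 6655/8192 | 13/16; 7/8; 1 } -> 13311/16384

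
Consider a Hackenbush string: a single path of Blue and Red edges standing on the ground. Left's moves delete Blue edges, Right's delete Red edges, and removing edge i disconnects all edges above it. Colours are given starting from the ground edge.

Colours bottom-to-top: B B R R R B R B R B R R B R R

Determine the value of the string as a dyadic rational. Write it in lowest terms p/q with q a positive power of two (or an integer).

step 1: add B to get B; options L={ 0 } R={ · } → 1
step 2: add B to get BB; options L={ 0 1 } R={ · } → 2
step 3: add R to get BBR; options L={ 0 1 } R={ 2 } → 3/2
step 4: add R to get BBRR; options L={ 0 1 } R={ 3/2 2 } → 5/4
step 5: add R to get BBRRR; options L={ 0 1 } R={ 5/4 3/2 2 } → 9/8
step 6: add B to get BBRRRB; options L={ 0 1 9/8 } R={ 5/4 3/2 2 } → 19/16
step 7: add R to get BBRRRBR; options L={ 0 1 9/8 } R={ 19/16 5/4 3/2 2 } → 37/32
step 8: add B to get BBRRRBRB; options L={ 0 1 9/8 37/32 } R={ 19/16 5/4 3/2 2 } → 75/64
step 9: add R to get BBRRRBRBR; options L={ 0 1 9/8 37/32 } R={ 75/64 19/16 5/4 3/2 2 } → 149/128
step 10: add B to get BBRRRBRBRB; options L={ 0 1 9/8 37/32 149/128 } R={ 75/64 19/16 5/4 3/2 2 } → 299/256
step 11: add R to get BBRRRBRBRBR; options L={ 0 1 9/8 37/32 149/128 } R={ 299/256 75/64 19/16 5/4 3/2 2 } → 597/512
step 12: add R to get BBRRRBRBRBRR; options L={ 0 1 9/8 37/32 149/128 } R={ 597/512 299/256 75/64 19/16 5/4 3/2 2 } → 1193/1024
step 13: add B to get BBRRRBRBRBRRB; options L={ 0 1 9/8 37/32 149/128 1193/1024 } R={ 597/512 299/256 75/64 19/16 5/4 3/2 2 } → 2387/2048
step 14: add R to get BBRRRBRBRBRRBR; options L={ 0 1 9/8 37/32 149/128 1193/1024 } R={ 2387/2048 597/512 299/256 75/64 19/16 5/4 3/2 2 } → 4773/4096
step 15: add R to get BBRRRBRBRBRRBRR; options L={ 0 1 9/8 37/32 149/128 1193/1024 } R={ 4773/4096 2387/2048 597/512 299/256 75/64 19/16 5/4 3/2 2 } → 9545/8192

9545/8192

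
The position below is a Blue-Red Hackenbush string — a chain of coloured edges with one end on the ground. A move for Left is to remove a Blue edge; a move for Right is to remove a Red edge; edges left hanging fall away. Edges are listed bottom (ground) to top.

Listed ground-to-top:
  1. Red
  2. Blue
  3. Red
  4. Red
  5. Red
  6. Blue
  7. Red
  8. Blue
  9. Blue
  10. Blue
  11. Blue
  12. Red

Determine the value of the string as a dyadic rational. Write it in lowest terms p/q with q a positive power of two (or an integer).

edge 1 of 12 (Red): {  | 0 } so -1
edge 2 of 12 (Blue): { -1 | 0 } so -1/2
edge 3 of 12 (Red): { -1 | -1/2, 0 } so -3/4
edge 4 of 12 (Red): { -1 | -3/4, -1/2, 0 } so -7/8
edge 5 of 12 (Red): { -1 | -7/8, -3/4, -1/2, 0 } so -15/16
edge 6 of 12 (Blue): { -1, -15/16 | -7/8, -3/4, -1/2, 0 } so -29/32
edge 7 of 12 (Red): { -1, -15/16 | -29/32, -7/8, -3/4, -1/2, 0 } so -59/64
edge 8 of 12 (Blue): { -1, -15/16, -59/64 | -29/32, -7/8, -3/4, -1/2, 0 } so -117/128
edge 9 of 12 (Blue): { -1, -15/16, -59/64, -117/128 | -29/32, -7/8, -3/4, -1/2, 0 } so -233/256
edge 10 of 12 (Blue): { -1, -15/16, -59/64, -117/128, -233/256 | -29/32, -7/8, -3/4, -1/2, 0 } so -465/512
edge 11 of 12 (Blue): { -1, -15/16, -59/64, -117/128, -233/256, -465/512 | -29/32, -7/8, -3/4, -1/2, 0 } so -929/1024
edge 12 of 12 (Red): { -1, -15/16, -59/64, -117/128, -233/256, -465/512 | -929/1024, -29/32, -7/8, -3/4, -1/2, 0 } so -1859/2048

-1859/2048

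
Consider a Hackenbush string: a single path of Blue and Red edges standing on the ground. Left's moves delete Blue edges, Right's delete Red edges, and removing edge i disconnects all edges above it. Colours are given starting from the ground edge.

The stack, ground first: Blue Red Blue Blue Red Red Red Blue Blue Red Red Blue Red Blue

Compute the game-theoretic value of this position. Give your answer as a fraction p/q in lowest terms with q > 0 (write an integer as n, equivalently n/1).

6347/8192

Build G(s[:k]) for k = 1..14, string s = Blue Red Blue Blue Red Red Red Blue Blue Red Red Blue Red Blue.
step 1: add Blue to get B; options L={ 0 } R={ — } -> 1
step 2: add Red to get BR; options L={ 0 } R={ 1 } -> 1/2
step 3: add Blue to get BRB; options L={ 0; 1/2 } R={ 1 } -> 3/4
step 4: add Blue to get BRBB; options L={ 0; 1/2; 3/4 } R={ 1 } -> 7/8
step 5: add Red to get BRBBR; options L={ 0; 1/2; 3/4 } R={ 7/8; 1 } -> 13/16
step 6: add Red to get BRBBRR; options L={ 0; 1/2; 3/4 } R={ 13/16; 7/8; 1 } -> 25/32
step 7: add Red to get BRBBRRR; options L={ 0; 1/2; 3/4 } R={ 25/32; 13/16; 7/8; 1 } -> 49/64
step 8: add Blue to get BRBBRRRB; options L={ 0; 1/2; 3/4; 49/64 } R={ 25/32; 13/16; 7/8; 1 } -> 99/128
step 9: add Blue to get BRBBRRRBB; options L={ 0; 1/2; 3/4; 49/64; 99/128 } R={ 25/32; 13/16; 7/8; 1 } -> 199/256
step 10: add Red to get BRBBRRRBBR; options L={ 0; 1/2; 3/4; 49/64; 99/128 } R={ 199/256; 25/32; 13/16; 7/8; 1 } -> 397/512
step 11: add Red to get BRBBRRRBBRR; options L={ 0; 1/2; 3/4; 49/64; 99/128 } R={ 397/512; 199/256; 25/32; 13/16; 7/8; 1 } -> 793/1024
step 12: add Blue to get BRBBRRRBBRRB; options L={ 0; 1/2; 3/4; 49/64; 99/128; 793/1024 } R={ 397/512; 199/256; 25/32; 13/16; 7/8; 1 } -> 1587/2048
step 13: add Red to get BRBBRRRBBRRBR; options L={ 0; 1/2; 3/4; 49/64; 99/128; 793/1024 } R={ 1587/2048; 397/512; 199/256; 25/32; 13/16; 7/8; 1 } -> 3173/4096
step 14: add Blue to get BRBBRRRBBRRBRB; options L={ 0; 1/2; 3/4; 49/64; 99/128; 793/1024; 3173/4096 } R={ 1587/2048; 397/512; 199/256; 25/32; 13/16; 7/8; 1 } -> 6347/8192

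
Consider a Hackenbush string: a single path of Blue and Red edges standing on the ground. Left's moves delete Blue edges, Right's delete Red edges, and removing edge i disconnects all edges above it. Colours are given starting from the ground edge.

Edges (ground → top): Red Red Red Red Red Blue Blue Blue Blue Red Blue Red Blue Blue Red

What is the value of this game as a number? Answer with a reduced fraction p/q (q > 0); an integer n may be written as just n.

step 1: add Red to get R; options L={ (no moves) } R={ 0 } — -1
step 2: add Red to get RR; options L={ (no moves) } R={ -1, 0 } — -2
step 3: add Red to get RRR; options L={ (no moves) } R={ -2, -1, 0 } — -3
step 4: add Red to get RRRR; options L={ (no moves) } R={ -3, -2, -1, 0 } — -4
step 5: add Red to get RRRRR; options L={ (no moves) } R={ -4, -3, -2, -1, 0 } — -5
step 6: add Blue to get RRRRRB; options L={ -5 } R={ -4, -3, -2, -1, 0 } — -9/2
step 7: add Blue to get RRRRRBB; options L={ -5, -9/2 } R={ -4, -3, -2, -1, 0 } — -17/4
step 8: add Blue to get RRRRRBBB; options L={ -5, -9/2, -17/4 } R={ -4, -3, -2, -1, 0 } — -33/8
step 9: add Blue to get RRRRRBBBB; options L={ -5, -9/2, -17/4, -33/8 } R={ -4, -3, -2, -1, 0 } — -65/16
step 10: add Red to get RRRRRBBBBR; options L={ -5, -9/2, -17/4, -33/8 } R={ -65/16, -4, -3, -2, -1, 0 } — -131/32
step 11: add Blue to get RRRRRBBBBRB; options L={ -5, -9/2, -17/4, -33/8, -131/32 } R={ -65/16, -4, -3, -2, -1, 0 } — -261/64
step 12: add Red to get RRRRRBBBBRBR; options L={ -5, -9/2, -17/4, -33/8, -131/32 } R={ -261/64, -65/16, -4, -3, -2, -1, 0 } — -523/128
step 13: add Blue to get RRRRRBBBBRBRB; options L={ -5, -9/2, -17/4, -33/8, -131/32, -523/128 } R={ -261/64, -65/16, -4, -3, -2, -1, 0 } — -1045/256
step 14: add Blue to get RRRRRBBBBRBRBB; options L={ -5, -9/2, -17/4, -33/8, -131/32, -523/128, -1045/256 } R={ -261/64, -65/16, -4, -3, -2, -1, 0 } — -2089/512
step 15: add Red to get RRRRRBBBBRBRBBR; options L={ -5, -9/2, -17/4, -33/8, -131/32, -523/128, -1045/256 } R={ -2089/512, -261/64, -65/16, -4, -3, -2, -1, 0 } — -4179/1024

-4179/1024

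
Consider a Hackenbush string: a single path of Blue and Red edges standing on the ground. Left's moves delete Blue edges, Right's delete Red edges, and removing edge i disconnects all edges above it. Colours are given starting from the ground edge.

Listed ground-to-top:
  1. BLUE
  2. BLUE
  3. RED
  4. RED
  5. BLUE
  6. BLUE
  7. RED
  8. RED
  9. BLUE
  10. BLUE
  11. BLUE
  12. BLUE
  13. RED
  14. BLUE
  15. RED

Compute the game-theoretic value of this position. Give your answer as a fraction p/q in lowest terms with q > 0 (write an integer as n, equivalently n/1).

Build v(s[:k]) for k = 1..15, string s = BLUE BLUE RED RED BLUE BLUE RED RED BLUE BLUE BLUE BLUE RED BLUE RED.
edge 1 of 15 (BLUE): { 0 | (no moves) } — 1
edge 2 of 15 (BLUE): { 0, 1 | (no moves) } — 2
edge 3 of 15 (RED): { 0, 1 | 2 } — 3/2
edge 4 of 15 (RED): { 0, 1 | 3/2, 2 } — 5/4
edge 5 of 15 (BLUE): { 0, 1, 5/4 | 3/2, 2 } — 11/8
edge 6 of 15 (BLUE): { 0, 1, 5/4, 11/8 | 3/2, 2 } — 23/16
edge 7 of 15 (RED): { 0, 1, 5/4, 11/8 | 23/16, 3/2, 2 } — 45/32
edge 8 of 15 (RED): { 0, 1, 5/4, 11/8 | 45/32, 23/16, 3/2, 2 } — 89/64
edge 9 of 15 (BLUE): { 0, 1, 5/4, 11/8, 89/64 | 45/32, 23/16, 3/2, 2 } — 179/128
edge 10 of 15 (BLUE): { 0, 1, 5/4, 11/8, 89/64, 179/128 | 45/32, 23/16, 3/2, 2 } — 359/256
edge 11 of 15 (BLUE): { 0, 1, 5/4, 11/8, 89/64, 179/128, 359/256 | 45/32, 23/16, 3/2, 2 } — 719/512
edge 12 of 15 (BLUE): { 0, 1, 5/4, 11/8, 89/64, 179/128, 359/256, 719/512 | 45/32, 23/16, 3/2, 2 } — 1439/1024
edge 13 of 15 (RED): { 0, 1, 5/4, 11/8, 89/64, 179/128, 359/256, 719/512 | 1439/1024, 45/32, 23/16, 3/2, 2 } — 2877/2048
edge 14 of 15 (BLUE): { 0, 1, 5/4, 11/8, 89/64, 179/128, 359/256, 719/512, 2877/2048 | 1439/1024, 45/32, 23/16, 3/2, 2 } — 5755/4096
edge 15 of 15 (RED): { 0, 1, 5/4, 11/8, 89/64, 179/128, 359/256, 719/512, 2877/2048 | 5755/4096, 1439/1024, 45/32, 23/16, 3/2, 2 } — 11509/8192

11509/8192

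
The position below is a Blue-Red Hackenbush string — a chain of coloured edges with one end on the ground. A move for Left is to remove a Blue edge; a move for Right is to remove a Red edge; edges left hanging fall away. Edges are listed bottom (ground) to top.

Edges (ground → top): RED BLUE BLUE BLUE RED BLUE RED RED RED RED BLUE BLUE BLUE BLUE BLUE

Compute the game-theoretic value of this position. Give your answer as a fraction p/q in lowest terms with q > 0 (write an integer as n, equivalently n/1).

Recurse on prefixes of the 15-edge string RED BLUE BLUE BLUE RED BLUE RED RED RED RED BLUE BLUE BLUE BLUE BLUE:
G(R) = { · | 0 } gives -1
G(RB) = { -1 | 0 } gives -1/2
G(RBB) = { -1; -1/2 | 0 } gives -1/4
G(RBBB) = { -1; -1/2; -1/4 | 0 } gives -1/8
G(RBBBR) = { -1; -1/2; -1/4 | -1/8; 0 } gives -3/16
G(RBBBRB) = { -1; -1/2; -1/4; -3/16 | -1/8; 0 } gives -5/32
G(RBBBRBR) = { -1; -1/2; -1/4; -3/16 | -5/32; -1/8; 0 } gives -11/64
G(RBBBRBRR) = { -1; -1/2; -1/4; -3/16 | -11/64; -5/32; -1/8; 0 } gives -23/128
G(RBBBRBRRR) = { -1; -1/2; -1/4; -3/16 | -23/128; -11/64; -5/32; -1/8; 0 } gives -47/256
G(RBBBRBRRRR) = { -1; -1/2; -1/4; -3/16 | -47/256; -23/128; -11/64; -5/32; -1/8; 0 } gives -95/512
G(RBBBRBRRRRB) = { -1; -1/2; -1/4; -3/16; -95/512 | -47/256; -23/128; -11/64; -5/32; -1/8; 0 } gives -189/1024
G(RBBBRBRRRRBB) = { -1; -1/2; -1/4; -3/16; -95/512; -189/1024 | -47/256; -23/128; -11/64; -5/32; -1/8; 0 } gives -377/2048
G(RBBBRBRRRRBBB) = { -1; -1/2; -1/4; -3/16; -95/512; -189/1024; -377/2048 | -47/256; -23/128; -11/64; -5/32; -1/8; 0 } gives -753/4096
G(RBBBRBRRRRBBBB) = { -1; -1/2; -1/4; -3/16; -95/512; -189/1024; -377/2048; -753/4096 | -47/256; -23/128; -11/64; -5/32; -1/8; 0 } gives -1505/8192
G(RBBBRBRRRRBBBBB) = { -1; -1/2; -1/4; -3/16; -95/512; -189/1024; -377/2048; -753/4096; -1505/8192 | -47/256; -23/128; -11/64; -5/32; -1/8; 0 } gives -3009/16384

-3009/16384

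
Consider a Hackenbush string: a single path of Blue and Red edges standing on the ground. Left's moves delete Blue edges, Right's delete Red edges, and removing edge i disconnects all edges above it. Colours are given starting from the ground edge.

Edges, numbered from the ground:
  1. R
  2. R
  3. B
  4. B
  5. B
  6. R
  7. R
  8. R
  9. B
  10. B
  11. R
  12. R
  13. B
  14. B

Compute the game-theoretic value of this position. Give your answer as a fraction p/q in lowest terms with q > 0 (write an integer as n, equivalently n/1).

-5017/4096

Recurse on prefixes of the 14-edge string R R B B B R R R B B R R B B:
R: Left { — }, Right { 0 } = simplest -1
RR: Left { — }, Right { -1, 0 } = simplest -2
RRB: Left { -2 }, Right { -1, 0 } = simplest -3/2
RRBB: Left { -2, -3/2 }, Right { -1, 0 } = simplest -5/4
RRBBB: Left { -2, -3/2, -5/4 }, Right { -1, 0 } = simplest -9/8
RRBBBR: Left { -2, -3/2, -5/4 }, Right { -9/8, -1, 0 } = simplest -19/16
RRBBBRR: Left { -2, -3/2, -5/4 }, Right { -19/16, -9/8, -1, 0 } = simplest -39/32
RRBBBRRR: Left { -2, -3/2, -5/4 }, Right { -39/32, -19/16, -9/8, -1, 0 } = simplest -79/64
RRBBBRRRB: Left { -2, -3/2, -5/4, -79/64 }, Right { -39/32, -19/16, -9/8, -1, 0 } = simplest -157/128
RRBBBRRRBB: Left { -2, -3/2, -5/4, -79/64, -157/128 }, Right { -39/32, -19/16, -9/8, -1, 0 } = simplest -313/256
RRBBBRRRBBR: Left { -2, -3/2, -5/4, -79/64, -157/128 }, Right { -313/256, -39/32, -19/16, -9/8, -1, 0 } = simplest -627/512
RRBBBRRRBBRR: Left { -2, -3/2, -5/4, -79/64, -157/128 }, Right { -627/512, -313/256, -39/32, -19/16, -9/8, -1, 0 } = simplest -1255/1024
RRBBBRRRBBRRB: Left { -2, -3/2, -5/4, -79/64, -157/128, -1255/1024 }, Right { -627/512, -313/256, -39/32, -19/16, -9/8, -1, 0 } = simplest -2509/2048
RRBBBRRRBBRRBB: Left { -2, -3/2, -5/4, -79/64, -157/128, -1255/1024, -2509/2048 }, Right { -627/512, -313/256, -39/32, -19/16, -9/8, -1, 0 } = simplest -5017/4096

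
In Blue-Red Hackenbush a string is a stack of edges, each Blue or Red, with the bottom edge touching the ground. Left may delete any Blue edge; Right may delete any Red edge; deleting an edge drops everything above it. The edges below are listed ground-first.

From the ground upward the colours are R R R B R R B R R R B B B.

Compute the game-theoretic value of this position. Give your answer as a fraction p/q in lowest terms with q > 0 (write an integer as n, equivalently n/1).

-2929/1024

Recurse on prefixes of the 13-edge string R R R B R R B R R R B B B:
g_1 [R]  L=[(no moves)]  R=[0]  gives -1
g_2 [RR]  L=[(no moves)]  R=[-1 0]  gives -2
g_3 [RRR]  L=[(no moves)]  R=[-2 -1 0]  gives -3
g_4 [RRRB]  L=[-3]  R=[-2 -1 0]  gives -5/2
g_5 [RRRBR]  L=[-3]  R=[-5/2 -2 -1 0]  gives -11/4
g_6 [RRRBRR]  L=[-3]  R=[-11/4 -5/2 -2 -1 0]  gives -23/8
g_7 [RRRBRRB]  L=[-3 -23/8]  R=[-11/4 -5/2 -2 -1 0]  gives -45/16
g_8 [RRRBRRBR]  L=[-3 -23/8]  R=[-45/16 -11/4 -5/2 -2 -1 0]  gives -91/32
g_9 [RRRBRRBRR]  L=[-3 -23/8]  R=[-91/32 -45/16 -11/4 -5/2 -2 -1 0]  gives -183/64
g_10 [RRRBRRBRRR]  L=[-3 -23/8]  R=[-183/64 -91/32 -45/16 -11/4 -5/2 -2 -1 0]  gives -367/128
g_11 [RRRBRRBRRRB]  L=[-3 -23/8 -367/128]  R=[-183/64 -91/32 -45/16 -11/4 -5/2 -2 -1 0]  gives -733/256
g_12 [RRRBRRBRRRBB]  L=[-3 -23/8 -367/128 -733/256]  R=[-183/64 -91/32 -45/16 -11/4 -5/2 -2 -1 0]  gives -1465/512
g_13 [RRRBRRBRRRBBB]  L=[-3 -23/8 -367/128 -733/256 -1465/512]  R=[-183/64 -91/32 -45/16 -11/4 -5/2 -2 -1 0]  gives -2929/1024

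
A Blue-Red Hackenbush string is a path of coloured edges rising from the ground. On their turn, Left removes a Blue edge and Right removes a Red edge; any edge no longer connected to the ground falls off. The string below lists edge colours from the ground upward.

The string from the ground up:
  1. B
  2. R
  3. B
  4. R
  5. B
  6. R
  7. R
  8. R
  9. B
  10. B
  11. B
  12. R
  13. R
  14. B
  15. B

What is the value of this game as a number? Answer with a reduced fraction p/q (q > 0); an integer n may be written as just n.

Build v(s[:k]) for k = 1..15, string s = B R B R B R R R B B B R R B B.
step 1: add B to get B; options L={ 0 } R={ — } → 1
step 2: add R to get BR; options L={ 0 } R={ 1 } → 1/2
step 3: add B to get BRB; options L={ 0, 1/2 } R={ 1 } → 3/4
step 4: add R to get BRBR; options L={ 0, 1/2 } R={ 3/4, 1 } → 5/8
step 5: add B to get BRBRB; options L={ 0, 1/2, 5/8 } R={ 3/4, 1 } → 11/16
step 6: add R to get BRBRBR; options L={ 0, 1/2, 5/8 } R={ 11/16, 3/4, 1 } → 21/32
step 7: add R to get BRBRBRR; options L={ 0, 1/2, 5/8 } R={ 21/32, 11/16, 3/4, 1 } → 41/64
step 8: add R to get BRBRBRRR; options L={ 0, 1/2, 5/8 } R={ 41/64, 21/32, 11/16, 3/4, 1 } → 81/128
step 9: add B to get BRBRBRRRB; options L={ 0, 1/2, 5/8, 81/128 } R={ 41/64, 21/32, 11/16, 3/4, 1 } → 163/256
step 10: add B to get BRBRBRRRBB; options L={ 0, 1/2, 5/8, 81/128, 163/256 } R={ 41/64, 21/32, 11/16, 3/4, 1 } → 327/512
step 11: add B to get BRBRBRRRBBB; options L={ 0, 1/2, 5/8, 81/128, 163/256, 327/512 } R={ 41/64, 21/32, 11/16, 3/4, 1 } → 655/1024
step 12: add R to get BRBRBRRRBBBR; options L={ 0, 1/2, 5/8, 81/128, 163/256, 327/512 } R={ 655/1024, 41/64, 21/32, 11/16, 3/4, 1 } → 1309/2048
step 13: add R to get BRBRBRRRBBBRR; options L={ 0, 1/2, 5/8, 81/128, 163/256, 327/512 } R={ 1309/2048, 655/1024, 41/64, 21/32, 11/16, 3/4, 1 } → 2617/4096
step 14: add B to get BRBRBRRRBBBRRB; options L={ 0, 1/2, 5/8, 81/128, 163/256, 327/512, 2617/4096 } R={ 1309/2048, 655/1024, 41/64, 21/32, 11/16, 3/4, 1 } → 5235/8192
step 15: add B to get BRBRBRRRBBBRRBB; options L={ 0, 1/2, 5/8, 81/128, 163/256, 327/512, 2617/4096, 5235/8192 } R={ 1309/2048, 655/1024, 41/64, 21/32, 11/16, 3/4, 1 } → 10471/16384

10471/16384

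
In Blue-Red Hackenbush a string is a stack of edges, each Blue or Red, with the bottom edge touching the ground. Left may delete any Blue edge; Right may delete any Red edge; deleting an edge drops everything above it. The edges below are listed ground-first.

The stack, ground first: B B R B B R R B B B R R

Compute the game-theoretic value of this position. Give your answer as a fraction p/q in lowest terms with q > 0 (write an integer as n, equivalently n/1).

step 1: add B to get B; options L={ 0 } R={ ∅ } so 1
step 2: add B to get BB; options L={ 0, 1 } R={ ∅ } so 2
step 3: add R to get BBR; options L={ 0, 1 } R={ 2 } so 3/2
step 4: add B to get BBRB; options L={ 0, 1, 3/2 } R={ 2 } so 7/4
step 5: add B to get BBRBB; options L={ 0, 1, 3/2, 7/4 } R={ 2 } so 15/8
step 6: add R to get BBRBBR; options L={ 0, 1, 3/2, 7/4 } R={ 15/8, 2 } so 29/16
step 7: add R to get BBRBBRR; options L={ 0, 1, 3/2, 7/4 } R={ 29/16, 15/8, 2 } so 57/32
step 8: add B to get BBRBBRRB; options L={ 0, 1, 3/2, 7/4, 57/32 } R={ 29/16, 15/8, 2 } so 115/64
step 9: add B to get BBRBBRRBB; options L={ 0, 1, 3/2, 7/4, 57/32, 115/64 } R={ 29/16, 15/8, 2 } so 231/128
step 10: add B to get BBRBBRRBBB; options L={ 0, 1, 3/2, 7/4, 57/32, 115/64, 231/128 } R={ 29/16, 15/8, 2 } so 463/256
step 11: add R to get BBRBBRRBBBR; options L={ 0, 1, 3/2, 7/4, 57/32, 115/64, 231/128 } R={ 463/256, 29/16, 15/8, 2 } so 925/512
step 12: add R to get BBRBBRRBBBRR; options L={ 0, 1, 3/2, 7/4, 57/32, 115/64, 231/128 } R={ 925/512, 463/256, 29/16, 15/8, 2 } so 1849/1024

1849/1024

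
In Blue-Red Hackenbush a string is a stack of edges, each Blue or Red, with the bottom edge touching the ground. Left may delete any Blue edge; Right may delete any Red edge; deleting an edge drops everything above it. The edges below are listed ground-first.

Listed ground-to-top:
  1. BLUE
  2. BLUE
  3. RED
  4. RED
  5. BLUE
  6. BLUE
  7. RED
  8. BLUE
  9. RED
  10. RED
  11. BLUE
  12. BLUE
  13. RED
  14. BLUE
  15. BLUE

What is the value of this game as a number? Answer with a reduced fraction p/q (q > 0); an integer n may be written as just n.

B: Left { 0 }, Right { ∅ } => simplest 1
BB: Left { 0,1 }, Right { ∅ } => simplest 2
BBR: Left { 0,1 }, Right { 2 } => simplest 3/2
BBRR: Left { 0,1 }, Right { 3/2,2 } => simplest 5/4
BBRRB: Left { 0,1,5/4 }, Right { 3/2,2 } => simplest 11/8
BBRRBB: Left { 0,1,5/4,11/8 }, Right { 3/2,2 } => simplest 23/16
BBRRBBR: Left { 0,1,5/4,11/8 }, Right { 23/16,3/2,2 } => simplest 45/32
BBRRBBRB: Left { 0,1,5/4,11/8,45/32 }, Right { 23/16,3/2,2 } => simplest 91/64
BBRRBBRBR: Left { 0,1,5/4,11/8,45/32 }, Right { 91/64,23/16,3/2,2 } => simplest 181/128
BBRRBBRBRR: Left { 0,1,5/4,11/8,45/32 }, Right { 181/128,91/64,23/16,3/2,2 } => simplest 361/256
BBRRBBRBRRB: Left { 0,1,5/4,11/8,45/32,361/256 }, Right { 181/128,91/64,23/16,3/2,2 } => simplest 723/512
BBRRBBRBRRBB: Left { 0,1,5/4,11/8,45/32,361/256,723/512 }, Right { 181/128,91/64,23/16,3/2,2 } => simplest 1447/1024
BBRRBBRBRRBBR: Left { 0,1,5/4,11/8,45/32,361/256,723/512 }, Right { 1447/1024,181/128,91/64,23/16,3/2,2 } => simplest 2893/2048
BBRRBBRBRRBBRB: Left { 0,1,5/4,11/8,45/32,361/256,723/512,2893/2048 }, Right { 1447/1024,181/128,91/64,23/16,3/2,2 } => simplest 5787/4096
BBRRBBRBRRBBRBB: Left { 0,1,5/4,11/8,45/32,361/256,723/512,2893/2048,5787/4096 }, Right { 1447/1024,181/128,91/64,23/16,3/2,2 } => simplest 11575/8192

11575/8192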